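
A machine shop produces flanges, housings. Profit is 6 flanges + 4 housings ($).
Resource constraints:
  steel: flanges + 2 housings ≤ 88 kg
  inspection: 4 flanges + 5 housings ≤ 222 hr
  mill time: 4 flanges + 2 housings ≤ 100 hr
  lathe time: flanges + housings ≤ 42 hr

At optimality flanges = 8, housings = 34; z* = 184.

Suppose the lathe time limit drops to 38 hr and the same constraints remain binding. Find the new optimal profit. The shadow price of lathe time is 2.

176

Δb = -4, so new z* = 184 + (2)·(-4) = 184 − 8 = 176.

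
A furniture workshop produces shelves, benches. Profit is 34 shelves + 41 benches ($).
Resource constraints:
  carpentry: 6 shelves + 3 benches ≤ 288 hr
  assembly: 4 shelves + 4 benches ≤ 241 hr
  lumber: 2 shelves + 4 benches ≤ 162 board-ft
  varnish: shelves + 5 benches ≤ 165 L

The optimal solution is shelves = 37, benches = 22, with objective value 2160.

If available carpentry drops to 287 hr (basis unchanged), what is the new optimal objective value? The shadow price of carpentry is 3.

Δb = -1, so new z* = 2160 + (3)·(-1) = 2160 − 3 = 2157.

2157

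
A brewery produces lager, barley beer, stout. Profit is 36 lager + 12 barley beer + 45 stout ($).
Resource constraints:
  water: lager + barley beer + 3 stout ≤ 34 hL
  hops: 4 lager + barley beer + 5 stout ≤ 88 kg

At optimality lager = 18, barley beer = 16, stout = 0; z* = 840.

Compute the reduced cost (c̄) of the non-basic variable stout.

-7

At the optimum: water uses 34 of 34 (binding); hops uses 88 of 88 (binding).
The binding rows give the dual system: 1·y_water + 4·y_hops = 36 and 1·y_water + 1·y_hops = 12.
Solving: y_water = 4, y_hops = 8.
Reduced cost of stout: c₃ − yᵀa₃ = 45 − (4·3 + 8·5) = 45 − 52 = -7.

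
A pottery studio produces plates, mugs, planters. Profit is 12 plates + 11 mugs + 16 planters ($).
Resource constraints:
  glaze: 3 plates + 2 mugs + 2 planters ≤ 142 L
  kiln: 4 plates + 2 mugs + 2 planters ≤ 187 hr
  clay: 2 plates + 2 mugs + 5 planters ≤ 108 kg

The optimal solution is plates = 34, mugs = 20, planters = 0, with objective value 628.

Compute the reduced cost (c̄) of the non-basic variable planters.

-8.5

Binding: glaze and clay. Non-binding: kiln (11 unused).
Slack constraints have shadow price 0 (complementary slackness).
Dual feasibility on the basic columns requires 3·y_glaze + 2·y_clay = 12, 2·y_glaze + 2·y_clay = 11.
This yields shadow prices y_glaze = 1, y_clay = 4.5.
Reduced cost of planters: c₃ − yᵀa₃ = 16 − (1·2 + 4.5·5) = 16 − 24.5 = -8.5.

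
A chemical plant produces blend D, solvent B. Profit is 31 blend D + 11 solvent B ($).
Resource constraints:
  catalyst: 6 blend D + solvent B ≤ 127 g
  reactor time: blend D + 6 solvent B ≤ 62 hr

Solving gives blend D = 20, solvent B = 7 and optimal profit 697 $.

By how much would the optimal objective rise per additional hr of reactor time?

Both catalyst and reactor time are binding at x*.
Dual feasibility on the basic columns requires 6·y_catalyst + 1·y_reactor time = 31, 1·y_catalyst + 6·y_reactor time = 11.
This yields shadow prices y_catalyst = 5, y_reactor time = 1.
Shadow price of reactor time = 1.

1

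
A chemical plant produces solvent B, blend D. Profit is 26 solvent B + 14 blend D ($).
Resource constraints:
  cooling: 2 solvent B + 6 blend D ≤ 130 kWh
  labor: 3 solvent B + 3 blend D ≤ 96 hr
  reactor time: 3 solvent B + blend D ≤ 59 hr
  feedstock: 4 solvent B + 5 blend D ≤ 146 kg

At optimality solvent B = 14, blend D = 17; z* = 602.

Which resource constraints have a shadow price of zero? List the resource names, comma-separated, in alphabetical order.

cooling: 130/130 (binding)
labor: 93/96 (slack 3)
reactor time: 59/59 (binding)
feedstock: 141/146 (slack 5)
By complementary slackness, a constraint with positive slack has shadow price 0 → feedstock, labor.

feedstock, labor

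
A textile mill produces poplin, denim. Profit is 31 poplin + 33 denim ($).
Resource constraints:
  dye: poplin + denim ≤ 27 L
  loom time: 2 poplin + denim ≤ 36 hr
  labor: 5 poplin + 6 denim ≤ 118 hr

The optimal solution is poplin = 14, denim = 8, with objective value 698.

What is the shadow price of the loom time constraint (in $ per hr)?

Binding: loom time and labor. Non-binding: dye (5 unused).
By complementary slackness, y = 0 for the non-binding constraint.
Dual feasibility on the basic columns requires 2·y_loom time + 5·y_labor = 31, 1·y_loom time + 6·y_labor = 33.
→ y_loom time = 3 and y_labor = 5.
Shadow price of loom time = 3.

3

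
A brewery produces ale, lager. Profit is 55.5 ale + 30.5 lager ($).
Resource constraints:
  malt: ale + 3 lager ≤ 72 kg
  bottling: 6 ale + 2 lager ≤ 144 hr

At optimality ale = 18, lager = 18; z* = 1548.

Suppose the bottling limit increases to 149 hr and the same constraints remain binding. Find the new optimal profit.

Check each constraint at x*: malt 72/72 (tight); bottling 144/144 (tight).
Dual feasibility on the basic columns requires 1·y_malt + 6·y_bottling = 55.5, 3·y_malt + 2·y_bottling = 30.5.
Solving: y_malt = 4.5, y_bottling = 8.5.
Δz = y_bottling·Δb = 8.5 × (5) = 42.5, so new z* = 1548 + 42.5 = 1590.5.

1590.5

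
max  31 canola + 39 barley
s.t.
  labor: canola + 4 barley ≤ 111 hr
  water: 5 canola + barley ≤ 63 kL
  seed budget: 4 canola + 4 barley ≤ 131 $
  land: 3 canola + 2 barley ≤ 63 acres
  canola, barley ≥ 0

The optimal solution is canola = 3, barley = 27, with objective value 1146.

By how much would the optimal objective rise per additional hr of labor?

Binding: labor and land. Non-binding: water (21 unused), seed budget (11 unused).
By complementary slackness, y = 0 for the non-binding constraints.
Dual feasibility on the basic columns requires 1·y_labor + 3·y_land = 31, 4·y_labor + 2·y_land = 39.
→ y_labor = 5.5 and y_land = 8.5.
Shadow price of labor = 5.5.

5.5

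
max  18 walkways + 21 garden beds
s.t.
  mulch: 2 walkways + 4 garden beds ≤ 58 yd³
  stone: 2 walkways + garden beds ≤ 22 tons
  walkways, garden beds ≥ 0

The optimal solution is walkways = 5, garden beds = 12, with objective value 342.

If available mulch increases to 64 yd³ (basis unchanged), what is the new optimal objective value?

Both mulch and stone are binding at x*.
The binding rows give the dual system: 2·y_mulch + 2·y_stone = 18 and 4·y_mulch + 1·y_stone = 21.
This yields shadow prices y_mulch = 4, y_stone = 5.
Δz = y_mulch·Δb = 4 × (6) = 24, so new z* = 342 + 24 = 366.

366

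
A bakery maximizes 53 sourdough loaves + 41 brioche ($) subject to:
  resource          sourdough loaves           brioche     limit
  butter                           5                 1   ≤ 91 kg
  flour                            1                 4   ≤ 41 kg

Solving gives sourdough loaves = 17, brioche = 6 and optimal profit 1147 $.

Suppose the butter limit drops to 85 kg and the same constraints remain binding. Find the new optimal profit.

Both butter and flour are binding at x*.
The binding rows give the dual system: 5·y_butter + 1·y_flour = 53 and 1·y_butter + 4·y_flour = 41.
Solving: y_butter = 9, y_flour = 8.
Δz = y_butter·Δb = 9 × (-6) = -54, so new z* = 1147 − 54 = 1093.

1093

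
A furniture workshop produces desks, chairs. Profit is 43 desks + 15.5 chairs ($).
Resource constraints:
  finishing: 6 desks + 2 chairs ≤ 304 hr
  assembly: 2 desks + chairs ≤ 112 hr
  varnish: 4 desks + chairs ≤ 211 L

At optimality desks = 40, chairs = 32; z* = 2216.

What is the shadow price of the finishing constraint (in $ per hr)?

6

Check each constraint at x*: finishing 304/304 (tight); assembly 112/112 (tight); varnish 192/211 (slack 19).
Slack constraints have shadow price 0 (complementary slackness).
Dual feasibility on the basic columns requires 6·y_finishing + 2·y_assembly = 43, 2·y_finishing + 1·y_assembly = 15.5.
This yields shadow prices y_finishing = 6, y_assembly = 3.5.
Shadow price of finishing = 6.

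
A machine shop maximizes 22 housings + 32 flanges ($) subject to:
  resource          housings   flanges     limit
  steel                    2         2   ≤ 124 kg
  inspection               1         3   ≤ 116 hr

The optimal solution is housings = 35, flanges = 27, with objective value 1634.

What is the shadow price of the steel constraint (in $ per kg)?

Both steel and inspection are binding at x*.
The binding rows give the dual system: 2·y_steel + 1·y_inspection = 22 and 2·y_steel + 3·y_inspection = 32.
→ y_steel = 8.5 and y_inspection = 5.
Shadow price of steel = 8.5.

8.5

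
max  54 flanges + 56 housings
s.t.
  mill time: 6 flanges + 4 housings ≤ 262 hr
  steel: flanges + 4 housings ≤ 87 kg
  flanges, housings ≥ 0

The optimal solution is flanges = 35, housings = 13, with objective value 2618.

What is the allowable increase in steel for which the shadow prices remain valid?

175

Binding constraints: mill time, steel. The basis is B = [[6,4],[1,4]] with det 20.
Per unit increase in steel, x* moves by d = (-0.2, 0.3).
The basis stays optimal until flanges reaches 0; allowable increase = 175 kg.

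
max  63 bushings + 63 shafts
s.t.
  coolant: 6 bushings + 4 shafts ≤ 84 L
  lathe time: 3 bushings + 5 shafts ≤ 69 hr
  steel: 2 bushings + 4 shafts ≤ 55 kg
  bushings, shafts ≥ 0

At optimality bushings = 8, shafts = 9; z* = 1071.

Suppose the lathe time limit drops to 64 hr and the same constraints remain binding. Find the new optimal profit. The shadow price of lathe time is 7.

Δb = -5, so new z* = 1071 + (7)·(-5) = 1071 − 35 = 1036.

1036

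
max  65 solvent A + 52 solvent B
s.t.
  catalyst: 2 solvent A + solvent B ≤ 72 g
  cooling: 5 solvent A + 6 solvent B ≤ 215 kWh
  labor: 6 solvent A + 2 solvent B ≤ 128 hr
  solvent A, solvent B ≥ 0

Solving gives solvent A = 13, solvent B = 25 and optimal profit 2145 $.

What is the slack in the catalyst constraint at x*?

catalyst used = 2·13 + 1·25 = 51; slack = 72 − 51 = 21.

21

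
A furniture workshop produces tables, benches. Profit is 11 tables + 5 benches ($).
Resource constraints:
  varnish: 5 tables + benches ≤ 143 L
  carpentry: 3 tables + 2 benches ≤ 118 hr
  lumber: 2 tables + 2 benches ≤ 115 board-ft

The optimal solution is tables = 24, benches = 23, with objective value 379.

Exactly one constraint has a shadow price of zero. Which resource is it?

lumber

varnish: 143/143 (binding)
carpentry: 118/118 (binding)
lumber: 94/115 (slack 21)
By complementary slackness, a constraint with positive slack has shadow price 0 → lumber.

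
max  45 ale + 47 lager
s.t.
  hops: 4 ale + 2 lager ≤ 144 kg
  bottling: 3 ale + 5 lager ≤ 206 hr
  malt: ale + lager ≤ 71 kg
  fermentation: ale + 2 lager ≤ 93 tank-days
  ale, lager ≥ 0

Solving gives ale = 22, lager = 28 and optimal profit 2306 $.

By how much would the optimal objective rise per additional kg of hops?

Binding: hops and bottling. Non-binding: malt (21 unused), fermentation (15 unused).
Since malt, fermentation are not tight, their duals are 0.
The binding rows give the dual system: 4·y_hops + 3·y_bottling = 45 and 2·y_hops + 5·y_bottling = 47.
→ y_hops = 6 and y_bottling = 7.
Shadow price of hops = 6.

6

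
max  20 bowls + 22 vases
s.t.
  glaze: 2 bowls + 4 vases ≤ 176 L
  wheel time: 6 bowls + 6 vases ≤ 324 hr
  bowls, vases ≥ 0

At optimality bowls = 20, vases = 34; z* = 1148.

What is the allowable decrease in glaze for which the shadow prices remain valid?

68

Binding constraints: glaze, wheel time. The basis is B = [[2,4],[6,6]] with det -12.
Per unit decrease in glaze, x* moves by d = (0.5, -0.5).
The basis stays optimal until vases reaches 0; allowable decrease = 68 L.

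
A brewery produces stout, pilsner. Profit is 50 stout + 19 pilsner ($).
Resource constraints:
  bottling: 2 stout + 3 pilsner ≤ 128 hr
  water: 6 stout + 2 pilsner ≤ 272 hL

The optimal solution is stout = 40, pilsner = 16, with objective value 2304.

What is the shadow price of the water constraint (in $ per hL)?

At the optimum: bottling uses 128 of 128 (binding); water uses 272 of 272 (binding).
The binding rows give the dual system: 2·y_bottling + 6·y_water = 50 and 3·y_bottling + 2·y_water = 19.
This yields shadow prices y_bottling = 1, y_water = 8.
Shadow price of water = 8.

8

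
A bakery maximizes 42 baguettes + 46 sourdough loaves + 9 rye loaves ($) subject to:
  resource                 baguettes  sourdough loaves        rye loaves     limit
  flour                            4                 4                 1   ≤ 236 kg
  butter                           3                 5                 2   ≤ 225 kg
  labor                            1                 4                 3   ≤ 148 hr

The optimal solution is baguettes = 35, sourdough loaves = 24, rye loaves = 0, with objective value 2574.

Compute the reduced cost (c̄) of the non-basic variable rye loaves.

Binding: flour and butter. Non-binding: labor (17 unused).
Since labor is not tight, its dual is 0.
The binding rows give the dual system: 4·y_flour + 3·y_butter = 42 and 4·y_flour + 5·y_butter = 46.
→ y_flour = 9 and y_butter = 2.
Reduced cost of rye loaves: c₃ − yᵀa₃ = 9 − (9·1 + 2·2) = 9 − 13 = -4.

-4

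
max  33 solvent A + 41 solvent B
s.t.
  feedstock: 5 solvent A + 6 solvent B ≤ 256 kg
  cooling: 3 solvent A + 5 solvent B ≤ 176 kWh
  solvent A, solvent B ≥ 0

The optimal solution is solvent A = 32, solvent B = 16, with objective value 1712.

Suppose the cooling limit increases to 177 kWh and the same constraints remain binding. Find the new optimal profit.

Check each constraint at x*: feedstock 256/256 (tight); cooling 176/176 (tight).
The binding rows give the dual system: 5·y_feedstock + 3·y_cooling = 33 and 6·y_feedstock + 5·y_cooling = 41.
Solving: y_feedstock = 6, y_cooling = 1.
Δz = y_cooling·Δb = 1 × (1) = 1, so new z* = 1712 + 1 = 1713.

1713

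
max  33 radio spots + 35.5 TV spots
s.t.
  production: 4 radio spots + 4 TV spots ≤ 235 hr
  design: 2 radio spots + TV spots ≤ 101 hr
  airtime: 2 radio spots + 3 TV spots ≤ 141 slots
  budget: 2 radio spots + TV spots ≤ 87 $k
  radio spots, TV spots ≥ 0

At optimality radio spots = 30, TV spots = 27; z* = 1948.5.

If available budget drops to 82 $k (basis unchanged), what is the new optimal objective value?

Check each constraint at x*: production 228/235 (slack 7); design 87/101 (slack 14); airtime 141/141 (tight); budget 87/87 (tight).
Slack constraints have shadow price 0 (complementary slackness).
From A_Bᵀ y = c: 2·y_airtime + 2·y_budget = 33; 3·y_airtime + 1·y_budget = 35.5.
Solving: y_airtime = 9.5, y_budget = 7.
Δz = y_budget·Δb = 7 × (-5) = -35, so new z* = 1948.5 − 35 = 1913.5.

1913.5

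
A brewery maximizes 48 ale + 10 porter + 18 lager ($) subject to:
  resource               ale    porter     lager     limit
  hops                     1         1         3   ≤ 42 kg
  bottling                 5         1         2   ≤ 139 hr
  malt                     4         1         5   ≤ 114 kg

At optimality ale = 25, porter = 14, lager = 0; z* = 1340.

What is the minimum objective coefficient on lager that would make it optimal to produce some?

At the optimum: hops uses 39 of 42 (slack = 3); bottling uses 139 of 139 (binding); malt uses 114 of 114 (binding).
Since hops is not tight, its dual is 0.
From A_Bᵀ y = c: 5·y_bottling + 4·y_malt = 48; 1·y_bottling + 1·y_malt = 10.
Solving: y_bottling = 8, y_malt = 2.
lager enters the basis when its profit ≥ yᵀa₃ = 8·2 + 2·5 = 26.

26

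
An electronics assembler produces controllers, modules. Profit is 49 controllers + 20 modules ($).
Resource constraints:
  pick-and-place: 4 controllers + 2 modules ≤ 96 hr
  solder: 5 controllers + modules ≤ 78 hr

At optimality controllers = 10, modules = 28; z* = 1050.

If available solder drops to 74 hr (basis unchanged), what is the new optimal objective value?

1038

At the optimum: pick-and-place uses 96 of 96 (binding); solder uses 78 of 78 (binding).
The binding rows give the dual system: 4·y_pick-and-place + 5·y_solder = 49 and 2·y_pick-and-place + 1·y_solder = 20.
Solving: y_pick-and-place = 8.5, y_solder = 3.
Δz = y_solder·Δb = 3 × (-4) = -12, so new z* = 1050 − 12 = 1038.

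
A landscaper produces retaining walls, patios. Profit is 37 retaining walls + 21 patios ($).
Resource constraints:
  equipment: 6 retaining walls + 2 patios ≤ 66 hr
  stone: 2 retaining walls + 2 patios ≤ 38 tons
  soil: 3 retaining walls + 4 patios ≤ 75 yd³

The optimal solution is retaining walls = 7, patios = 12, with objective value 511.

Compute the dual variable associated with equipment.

4

Binding: equipment and stone. Non-binding: soil (6 unused).
Since soil is not tight, its dual is 0.
From A_Bᵀ y = c: 6·y_equipment + 2·y_stone = 37; 2·y_equipment + 2·y_stone = 21.
This yields shadow prices y_equipment = 4, y_stone = 6.5.
Shadow price of equipment = 4.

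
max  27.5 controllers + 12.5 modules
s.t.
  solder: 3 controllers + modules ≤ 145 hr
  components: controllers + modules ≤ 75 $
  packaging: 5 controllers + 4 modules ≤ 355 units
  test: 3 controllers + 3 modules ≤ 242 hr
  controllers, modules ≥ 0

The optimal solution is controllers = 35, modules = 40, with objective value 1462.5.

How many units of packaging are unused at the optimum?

packaging used = 5·35 + 4·40 = 335; slack = 355 − 335 = 20.

20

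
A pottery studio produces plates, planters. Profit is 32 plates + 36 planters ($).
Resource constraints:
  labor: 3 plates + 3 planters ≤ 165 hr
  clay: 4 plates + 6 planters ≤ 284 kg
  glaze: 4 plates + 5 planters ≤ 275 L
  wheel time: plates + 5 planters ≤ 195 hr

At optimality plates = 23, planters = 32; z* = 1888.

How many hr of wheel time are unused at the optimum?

wheel time used = 1·23 + 5·32 = 183; slack = 195 − 183 = 12.

12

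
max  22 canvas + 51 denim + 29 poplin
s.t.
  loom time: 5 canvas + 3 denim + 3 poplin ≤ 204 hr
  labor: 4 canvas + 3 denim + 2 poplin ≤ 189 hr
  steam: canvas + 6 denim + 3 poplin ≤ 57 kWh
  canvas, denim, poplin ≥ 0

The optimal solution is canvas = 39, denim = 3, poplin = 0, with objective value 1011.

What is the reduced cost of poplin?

-1

At the optimum: loom time uses 204 of 204 (binding); labor uses 165 of 189 (slack = 24); steam uses 57 of 57 (binding).
Slack constraints have shadow price 0 (complementary slackness).
From A_Bᵀ y = c: 5·y_loom time + 1·y_steam = 22; 3·y_loom time + 6·y_steam = 51.
This yields shadow prices y_loom time = 3, y_steam = 7.
Reduced cost of poplin: c₃ − yᵀa₃ = 29 − (3·3 + 7·3) = 29 − 30 = -1.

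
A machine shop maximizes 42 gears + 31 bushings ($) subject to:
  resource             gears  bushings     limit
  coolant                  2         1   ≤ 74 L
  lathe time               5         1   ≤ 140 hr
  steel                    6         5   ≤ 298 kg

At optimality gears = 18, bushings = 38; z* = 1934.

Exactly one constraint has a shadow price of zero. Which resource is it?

lathe time

coolant: 74/74 (binding)
lathe time: 128/140 (slack 12)
steel: 298/298 (binding)
By complementary slackness, a constraint with positive slack has shadow price 0 → lathe time.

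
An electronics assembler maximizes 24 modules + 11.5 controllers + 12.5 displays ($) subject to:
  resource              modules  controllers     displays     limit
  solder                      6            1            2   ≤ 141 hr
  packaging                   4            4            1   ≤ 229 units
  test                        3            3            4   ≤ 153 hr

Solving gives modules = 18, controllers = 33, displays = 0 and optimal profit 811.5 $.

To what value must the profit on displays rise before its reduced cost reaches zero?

At the optimum: solder uses 141 of 141 (binding); packaging uses 204 of 229 (slack = 25); test uses 153 of 153 (binding).
By complementary slackness, y = 0 for the non-binding constraint.
The binding rows give the dual system: 6·y_solder + 3·y_test = 24 and 1·y_solder + 3·y_test = 11.5.
→ y_solder = 2.5 and y_test = 3.
displays enters the basis when its profit ≥ yᵀa₃ = 2.5·2 + 3·4 = 17.

17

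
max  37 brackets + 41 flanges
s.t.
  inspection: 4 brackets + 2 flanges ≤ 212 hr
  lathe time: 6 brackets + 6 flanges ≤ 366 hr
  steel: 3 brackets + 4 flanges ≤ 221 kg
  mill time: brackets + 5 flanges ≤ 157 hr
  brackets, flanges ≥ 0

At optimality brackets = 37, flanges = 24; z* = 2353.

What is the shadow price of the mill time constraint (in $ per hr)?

Binding: lathe time and mill time. Non-binding: inspection (16 unused), steel (14 unused).
Since inspection, steel are not tight, their duals are 0.
From A_Bᵀ y = c: 6·y_lathe time + 1·y_mill time = 37; 6·y_lathe time + 5·y_mill time = 41.
Solving: y_lathe time = 6, y_mill time = 1.
Shadow price of mill time = 1.

1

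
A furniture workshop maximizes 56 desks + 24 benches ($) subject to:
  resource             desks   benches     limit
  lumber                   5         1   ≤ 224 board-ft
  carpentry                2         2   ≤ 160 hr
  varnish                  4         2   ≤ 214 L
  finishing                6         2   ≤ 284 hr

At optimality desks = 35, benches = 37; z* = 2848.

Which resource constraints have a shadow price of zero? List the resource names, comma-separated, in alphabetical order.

carpentry, lumber

lumber: 212/224 (slack 12)
carpentry: 144/160 (slack 16)
varnish: 214/214 (binding)
finishing: 284/284 (binding)
By complementary slackness, a constraint with positive slack has shadow price 0 → carpentry, lumber.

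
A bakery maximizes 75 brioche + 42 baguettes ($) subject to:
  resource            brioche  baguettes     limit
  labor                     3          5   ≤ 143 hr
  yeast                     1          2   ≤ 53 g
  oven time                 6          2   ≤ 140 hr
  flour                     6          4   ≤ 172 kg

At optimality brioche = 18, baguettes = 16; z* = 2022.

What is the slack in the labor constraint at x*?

9

labor used = 3·18 + 5·16 = 134; slack = 143 − 134 = 9.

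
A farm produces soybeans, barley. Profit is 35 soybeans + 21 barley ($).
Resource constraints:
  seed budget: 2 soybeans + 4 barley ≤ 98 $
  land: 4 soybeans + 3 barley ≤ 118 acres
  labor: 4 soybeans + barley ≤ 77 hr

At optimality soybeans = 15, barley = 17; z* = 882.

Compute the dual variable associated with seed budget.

3.5

Check each constraint at x*: seed budget 98/98 (tight); land 111/118 (slack 7); labor 77/77 (tight).
Since land is not tight, its dual is 0.
Dual feasibility on the basic columns requires 2·y_seed budget + 4·y_labor = 35, 4·y_seed budget + 1·y_labor = 21.
This yields shadow prices y_seed budget = 3.5, y_labor = 7.
Shadow price of seed budget = 3.5.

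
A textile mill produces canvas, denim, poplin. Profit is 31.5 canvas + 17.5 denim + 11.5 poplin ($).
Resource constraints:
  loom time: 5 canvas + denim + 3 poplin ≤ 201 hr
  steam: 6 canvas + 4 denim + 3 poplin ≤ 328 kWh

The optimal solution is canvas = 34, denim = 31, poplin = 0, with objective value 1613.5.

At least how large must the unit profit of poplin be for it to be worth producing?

16.5

Check each constraint at x*: loom time 201/201 (tight); steam 328/328 (tight).
From A_Bᵀ y = c: 5·y_loom time + 6·y_steam = 31.5; 1·y_loom time + 4·y_steam = 17.5.
→ y_loom time = 1.5 and y_steam = 4.
poplin enters the basis when its profit ≥ yᵀa₃ = 1.5·3 + 4·3 = 16.5.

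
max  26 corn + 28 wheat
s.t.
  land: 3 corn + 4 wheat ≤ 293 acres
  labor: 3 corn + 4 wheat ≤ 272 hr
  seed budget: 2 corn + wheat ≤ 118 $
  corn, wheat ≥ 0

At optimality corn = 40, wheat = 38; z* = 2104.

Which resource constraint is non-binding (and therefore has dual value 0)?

land: 272/293 (slack 21)
labor: 272/272 (binding)
seed budget: 118/118 (binding)
By complementary slackness, a constraint with positive slack has shadow price 0 → land.

land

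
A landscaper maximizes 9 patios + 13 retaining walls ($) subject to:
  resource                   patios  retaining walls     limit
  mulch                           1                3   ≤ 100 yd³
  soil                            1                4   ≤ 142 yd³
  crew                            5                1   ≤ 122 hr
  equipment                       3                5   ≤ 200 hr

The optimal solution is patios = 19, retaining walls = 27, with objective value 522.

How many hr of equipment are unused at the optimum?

8

equipment used = 3·19 + 5·27 = 192; slack = 200 − 192 = 8.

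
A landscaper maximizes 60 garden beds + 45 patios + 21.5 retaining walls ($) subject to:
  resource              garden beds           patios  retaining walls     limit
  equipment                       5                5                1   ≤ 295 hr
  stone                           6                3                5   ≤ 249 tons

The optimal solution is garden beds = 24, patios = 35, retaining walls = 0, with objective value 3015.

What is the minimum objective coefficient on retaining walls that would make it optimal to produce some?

Check each constraint at x*: equipment 295/295 (tight); stone 249/249 (tight).
Dual feasibility on the basic columns requires 5·y_equipment + 6·y_stone = 60, 5·y_equipment + 3·y_stone = 45.
Solving: y_equipment = 6, y_stone = 5.
retaining walls enters the basis when its profit ≥ yᵀa₃ = 6·1 + 5·5 = 31.

31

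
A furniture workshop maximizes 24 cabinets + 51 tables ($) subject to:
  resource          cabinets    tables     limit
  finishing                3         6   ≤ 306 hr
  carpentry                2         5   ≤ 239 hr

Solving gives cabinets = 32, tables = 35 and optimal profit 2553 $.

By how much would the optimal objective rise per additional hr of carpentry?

Both finishing and carpentry are binding at x*.
The binding rows give the dual system: 3·y_finishing + 2·y_carpentry = 24 and 6·y_finishing + 5·y_carpentry = 51.
→ y_finishing = 6 and y_carpentry = 3.
Shadow price of carpentry = 3.

3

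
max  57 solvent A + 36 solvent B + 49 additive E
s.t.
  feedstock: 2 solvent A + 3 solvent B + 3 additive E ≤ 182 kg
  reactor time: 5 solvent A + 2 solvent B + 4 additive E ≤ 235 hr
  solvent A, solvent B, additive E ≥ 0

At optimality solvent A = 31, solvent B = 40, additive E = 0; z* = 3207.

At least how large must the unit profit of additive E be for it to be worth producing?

At the optimum: feedstock uses 182 of 182 (binding); reactor time uses 235 of 235 (binding).
From A_Bᵀ y = c: 2·y_feedstock + 5·y_reactor time = 57; 3·y_feedstock + 2·y_reactor time = 36.
Solving: y_feedstock = 6, y_reactor time = 9.
additive E enters the basis when its profit ≥ yᵀa₃ = 6·3 + 9·4 = 54.

54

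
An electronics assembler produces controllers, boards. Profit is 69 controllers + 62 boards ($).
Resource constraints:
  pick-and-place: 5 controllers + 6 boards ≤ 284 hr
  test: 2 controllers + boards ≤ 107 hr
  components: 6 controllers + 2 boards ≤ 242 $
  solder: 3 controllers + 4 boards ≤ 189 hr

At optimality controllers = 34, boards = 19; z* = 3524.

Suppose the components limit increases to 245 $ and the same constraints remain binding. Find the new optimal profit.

At the optimum: pick-and-place uses 284 of 284 (binding); test uses 87 of 107 (slack = 20); components uses 242 of 242 (binding); solder uses 178 of 189 (slack = 11).
Slack constraints have shadow price 0 (complementary slackness).
Dual feasibility on the basic columns requires 5·y_pick-and-place + 6·y_components = 69, 6·y_pick-and-place + 2·y_components = 62.
Solving: y_pick-and-place = 9, y_components = 4.
Δz = y_components·Δb = 4 × (3) = 12, so new z* = 3524 + 12 = 3536.

3536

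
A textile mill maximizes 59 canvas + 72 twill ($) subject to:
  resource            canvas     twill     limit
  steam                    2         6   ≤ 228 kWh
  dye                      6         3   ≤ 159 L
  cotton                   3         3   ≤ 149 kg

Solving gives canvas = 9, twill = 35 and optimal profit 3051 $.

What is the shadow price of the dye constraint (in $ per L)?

Check each constraint at x*: steam 228/228 (tight); dye 159/159 (tight); cotton 132/149 (slack 17).
By complementary slackness, y = 0 for the non-binding constraint.
From A_Bᵀ y = c: 2·y_steam + 6·y_dye = 59; 6·y_steam + 3·y_dye = 72.
→ y_steam = 8.5 and y_dye = 7.
Shadow price of dye = 7.

7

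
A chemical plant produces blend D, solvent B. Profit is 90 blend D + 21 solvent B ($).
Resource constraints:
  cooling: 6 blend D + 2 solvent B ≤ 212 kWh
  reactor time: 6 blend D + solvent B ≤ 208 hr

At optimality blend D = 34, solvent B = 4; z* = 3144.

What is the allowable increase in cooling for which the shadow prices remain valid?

Binding constraints: cooling, reactor time. The basis is B = [[6,2],[6,1]] with det -6.
Per unit increase in cooling, x* moves by d = (-0.1667, 1).
The basis stays optimal until blend D reaches 0; allowable increase = 204 kWh.

204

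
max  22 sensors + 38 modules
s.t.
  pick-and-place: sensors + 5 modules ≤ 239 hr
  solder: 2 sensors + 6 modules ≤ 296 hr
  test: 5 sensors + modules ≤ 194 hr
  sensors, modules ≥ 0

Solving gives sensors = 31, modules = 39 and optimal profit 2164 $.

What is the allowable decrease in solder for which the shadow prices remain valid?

Binding constraints: solder, test. The basis is B = [[2,6],[5,1]] with det -28.
Per unit decrease in solder, x* moves by d = (0.0357, -0.1786).
The basis stays optimal until modules reaches 0; allowable decrease = 218.4 hr.

218.4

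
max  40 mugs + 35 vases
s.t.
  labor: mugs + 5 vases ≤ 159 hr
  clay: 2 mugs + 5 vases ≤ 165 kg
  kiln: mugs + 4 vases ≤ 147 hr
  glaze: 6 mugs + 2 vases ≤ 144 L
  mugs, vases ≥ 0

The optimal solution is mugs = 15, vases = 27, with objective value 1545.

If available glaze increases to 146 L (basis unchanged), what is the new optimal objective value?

1555

Binding: clay and glaze. Non-binding: labor (9 unused), kiln (24 unused).
Since labor, kiln are not tight, their duals are 0.
From A_Bᵀ y = c: 2·y_clay + 6·y_glaze = 40; 5·y_clay + 2·y_glaze = 35.
Solving: y_clay = 5, y_glaze = 5.
Δz = y_glaze·Δb = 5 × (2) = 10, so new z* = 1545 + 10 = 1555.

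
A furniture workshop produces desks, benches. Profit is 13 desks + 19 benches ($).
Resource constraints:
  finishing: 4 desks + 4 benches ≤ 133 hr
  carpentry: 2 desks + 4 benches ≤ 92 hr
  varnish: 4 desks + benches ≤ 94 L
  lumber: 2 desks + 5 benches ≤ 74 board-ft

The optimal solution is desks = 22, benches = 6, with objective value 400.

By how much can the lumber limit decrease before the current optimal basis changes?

Binding constraints: varnish, lumber. The basis is B = [[4,1],[2,5]] with det 18.
Per unit decrease in lumber, x* moves by d = (0.0556, -0.2222).
The basis stays optimal until benches reaches 0; allowable decrease = 27 board-ft.

27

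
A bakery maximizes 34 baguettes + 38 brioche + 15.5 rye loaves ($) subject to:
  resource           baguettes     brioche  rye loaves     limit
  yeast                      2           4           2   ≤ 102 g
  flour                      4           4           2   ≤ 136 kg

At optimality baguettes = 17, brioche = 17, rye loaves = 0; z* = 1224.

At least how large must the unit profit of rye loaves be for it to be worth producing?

At the optimum: yeast uses 102 of 102 (binding); flour uses 136 of 136 (binding).
From A_Bᵀ y = c: 2·y_yeast + 4·y_flour = 34; 4·y_yeast + 4·y_flour = 38.
→ y_yeast = 2 and y_flour = 7.5.
rye loaves enters the basis when its profit ≥ yᵀa₃ = 2·2 + 7.5·2 = 19.

19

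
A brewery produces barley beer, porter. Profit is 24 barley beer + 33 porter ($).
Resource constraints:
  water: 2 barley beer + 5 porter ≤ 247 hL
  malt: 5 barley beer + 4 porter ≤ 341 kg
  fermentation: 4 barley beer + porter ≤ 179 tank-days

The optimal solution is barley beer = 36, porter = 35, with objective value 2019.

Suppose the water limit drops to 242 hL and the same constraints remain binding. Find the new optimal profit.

1989

Binding: water and fermentation. Non-binding: malt (21 unused).
Since malt is not tight, its dual is 0.
The binding rows give the dual system: 2·y_water + 4·y_fermentation = 24 and 5·y_water + 1·y_fermentation = 33.
Solving: y_water = 6, y_fermentation = 3.
Δz = y_water·Δb = 6 × (-5) = -30, so new z* = 2019 − 30 = 1989.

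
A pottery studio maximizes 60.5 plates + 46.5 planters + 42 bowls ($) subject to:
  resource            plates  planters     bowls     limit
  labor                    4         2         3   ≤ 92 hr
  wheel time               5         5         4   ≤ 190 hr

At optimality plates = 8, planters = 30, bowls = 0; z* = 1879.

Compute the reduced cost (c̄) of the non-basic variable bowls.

Both labor and wheel time are binding at x*.
Dual feasibility on the basic columns requires 4·y_labor + 5·y_wheel time = 60.5, 2·y_labor + 5·y_wheel time = 46.5.
Solving: y_labor = 7, y_wheel time = 6.5.
Reduced cost of bowls: c₃ − yᵀa₃ = 42 − (7·3 + 6.5·4) = 42 − 47 = -5.

-5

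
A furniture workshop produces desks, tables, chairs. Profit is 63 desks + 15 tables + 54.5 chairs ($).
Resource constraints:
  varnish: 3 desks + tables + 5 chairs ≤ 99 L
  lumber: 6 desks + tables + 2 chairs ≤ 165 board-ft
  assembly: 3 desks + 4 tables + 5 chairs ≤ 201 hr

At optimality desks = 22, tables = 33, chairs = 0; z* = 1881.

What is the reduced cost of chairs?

-2.5

Binding: varnish and lumber. Non-binding: assembly (3 unused).
Slack constraints have shadow price 0 (complementary slackness).
Dual feasibility on the basic columns requires 3·y_varnish + 6·y_lumber = 63, 1·y_varnish + 1·y_lumber = 15.
This yields shadow prices y_varnish = 9, y_lumber = 6.
Reduced cost of chairs: c₃ − yᵀa₃ = 54.5 − (9·5 + 6·2) = 54.5 − 57 = -2.5.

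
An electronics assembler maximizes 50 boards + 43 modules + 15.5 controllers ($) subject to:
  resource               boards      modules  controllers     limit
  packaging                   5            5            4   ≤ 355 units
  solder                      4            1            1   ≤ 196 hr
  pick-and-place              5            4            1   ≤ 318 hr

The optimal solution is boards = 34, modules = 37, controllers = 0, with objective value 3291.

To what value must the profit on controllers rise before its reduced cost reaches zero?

19

At the optimum: packaging uses 355 of 355 (binding); solder uses 173 of 196 (slack = 23); pick-and-place uses 318 of 318 (binding).
By complementary slackness, y = 0 for the non-binding constraint.
From A_Bᵀ y = c: 5·y_packaging + 5·y_pick-and-place = 50; 5·y_packaging + 4·y_pick-and-place = 43.
→ y_packaging = 3 and y_pick-and-place = 7.
controllers enters the basis when its profit ≥ yᵀa₃ = 3·4 + 7·1 = 19.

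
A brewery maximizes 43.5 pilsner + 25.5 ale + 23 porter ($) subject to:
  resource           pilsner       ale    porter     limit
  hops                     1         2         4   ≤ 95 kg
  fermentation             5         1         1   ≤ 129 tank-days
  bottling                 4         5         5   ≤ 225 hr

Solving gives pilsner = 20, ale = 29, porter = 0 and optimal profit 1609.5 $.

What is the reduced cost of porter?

-2.5

At the optimum: hops uses 78 of 95 (slack = 17); fermentation uses 129 of 129 (binding); bottling uses 225 of 225 (binding).
Since hops is not tight, its dual is 0.
The binding rows give the dual system: 5·y_fermentation + 4·y_bottling = 43.5 and 1·y_fermentation + 5·y_bottling = 25.5.
Solving: y_fermentation = 5.5, y_bottling = 4.
Reduced cost of porter: c₃ − yᵀa₃ = 23 − (5.5·1 + 4·5) = 23 − 25.5 = -2.5.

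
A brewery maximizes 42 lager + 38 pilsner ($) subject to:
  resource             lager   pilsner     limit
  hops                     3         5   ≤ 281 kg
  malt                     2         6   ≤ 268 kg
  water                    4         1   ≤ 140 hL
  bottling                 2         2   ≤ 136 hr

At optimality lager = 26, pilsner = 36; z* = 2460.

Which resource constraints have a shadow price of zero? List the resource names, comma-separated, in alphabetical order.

hops: 258/281 (slack 23)
malt: 268/268 (binding)
water: 140/140 (binding)
bottling: 124/136 (slack 12)
By complementary slackness, a constraint with positive slack has shadow price 0 → bottling, hops.

bottling, hops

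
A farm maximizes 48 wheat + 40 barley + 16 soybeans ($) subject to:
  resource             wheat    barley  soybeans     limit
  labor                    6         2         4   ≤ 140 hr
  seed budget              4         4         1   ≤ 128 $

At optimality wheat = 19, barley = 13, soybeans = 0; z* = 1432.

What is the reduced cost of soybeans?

-1

Check each constraint at x*: labor 140/140 (tight); seed budget 128/128 (tight).
The binding rows give the dual system: 6·y_labor + 4·y_seed budget = 48 and 2·y_labor + 4·y_seed budget = 40.
This yields shadow prices y_labor = 2, y_seed budget = 9.
Reduced cost of soybeans: c₃ − yᵀa₃ = 16 − (2·4 + 9·1) = 16 − 17 = -1.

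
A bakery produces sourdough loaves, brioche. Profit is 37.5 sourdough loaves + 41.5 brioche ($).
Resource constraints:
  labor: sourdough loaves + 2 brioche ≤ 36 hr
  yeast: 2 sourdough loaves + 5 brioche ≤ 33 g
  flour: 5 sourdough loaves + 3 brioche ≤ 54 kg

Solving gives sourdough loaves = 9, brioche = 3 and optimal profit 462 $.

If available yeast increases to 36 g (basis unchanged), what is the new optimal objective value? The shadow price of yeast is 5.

477

Δb = 3, so new z* = 462 + (5)·(3) = 462 + 15 = 477.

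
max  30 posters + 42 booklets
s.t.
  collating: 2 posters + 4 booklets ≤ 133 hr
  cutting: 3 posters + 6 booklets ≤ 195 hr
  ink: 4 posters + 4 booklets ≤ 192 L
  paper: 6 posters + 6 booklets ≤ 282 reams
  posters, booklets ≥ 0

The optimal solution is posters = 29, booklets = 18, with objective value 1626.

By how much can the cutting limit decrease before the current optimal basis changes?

54

Binding constraints: cutting, paper. The basis is B = [[3,6],[6,6]] with det -18.
Per unit decrease in cutting, x* moves by d = (0.3333, -0.3333).
The basis stays optimal until booklets reaches 0; allowable decrease = 54 hr.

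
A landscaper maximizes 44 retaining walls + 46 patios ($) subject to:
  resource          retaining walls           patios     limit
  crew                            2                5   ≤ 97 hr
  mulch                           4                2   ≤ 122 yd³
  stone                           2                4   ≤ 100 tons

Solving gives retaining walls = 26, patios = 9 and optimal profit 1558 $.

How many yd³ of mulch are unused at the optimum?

mulch used = 4·26 + 2·9 = 122; slack = 122 − 122 = 0.

0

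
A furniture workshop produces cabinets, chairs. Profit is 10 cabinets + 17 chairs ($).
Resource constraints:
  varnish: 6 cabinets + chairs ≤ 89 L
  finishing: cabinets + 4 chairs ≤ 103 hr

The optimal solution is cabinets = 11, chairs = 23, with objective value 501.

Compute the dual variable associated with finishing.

Check each constraint at x*: varnish 89/89 (tight); finishing 103/103 (tight).
The binding rows give the dual system: 6·y_varnish + 1·y_finishing = 10 and 1·y_varnish + 4·y_finishing = 17.
This yields shadow prices y_varnish = 1, y_finishing = 4.
Shadow price of finishing = 4.

4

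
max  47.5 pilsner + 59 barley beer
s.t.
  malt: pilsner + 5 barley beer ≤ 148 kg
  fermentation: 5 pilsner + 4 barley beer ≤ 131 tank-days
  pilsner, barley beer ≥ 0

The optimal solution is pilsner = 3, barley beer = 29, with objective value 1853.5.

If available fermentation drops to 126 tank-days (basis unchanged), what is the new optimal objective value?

Both malt and fermentation are binding at x*.
The binding rows give the dual system: 1·y_malt + 5·y_fermentation = 47.5 and 5·y_malt + 4·y_fermentation = 59.
→ y_malt = 5 and y_fermentation = 8.5.
Δz = y_fermentation·Δb = 8.5 × (-5) = -42.5, so new z* = 1853.5 − 42.5 = 1811.

1811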